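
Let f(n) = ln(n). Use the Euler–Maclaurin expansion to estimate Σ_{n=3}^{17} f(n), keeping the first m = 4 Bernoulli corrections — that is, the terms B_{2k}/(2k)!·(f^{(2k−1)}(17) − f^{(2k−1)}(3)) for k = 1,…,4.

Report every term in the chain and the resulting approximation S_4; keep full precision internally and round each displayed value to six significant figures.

∫_3^17 ln(x) dx evaluates to 30.8688.
½[f(3) + f(17)] = ½[1.09861 + 2.83321] = 1.96591.
So far: 32.8347.
Correction k=1: B_{2}/2! · (f^{(1)}(17) − f^{(1)}(3)) = 1/12 · (0.0588235 − 0.333333) = -0.0228758.
Running total after k=1: 32.8118.
Correction k=2: B_{4}/4! · (f^{(3)}(17) − f^{(3)}(3)) = −1/720 · (0.000407083 − 0.0740741) = 0.000102315.
Running total after k=2: 32.8119.
Correction k=3: B_{6}/6! · (f^{(5)}(17) − f^{(5)}(3)) = 1/30240 · (1.69031e-05 − 0.0987654) = -3.26549e-06.
Running total after k=3: 32.8119.
Correction k=4: B_{8}/8! · (f^{(7)}(17) − f^{(7)}(3)) = −1/1209600 · (1.75465e-06 − 0.329218) = 2.72170e-07.

S_4 ≈ 32.8119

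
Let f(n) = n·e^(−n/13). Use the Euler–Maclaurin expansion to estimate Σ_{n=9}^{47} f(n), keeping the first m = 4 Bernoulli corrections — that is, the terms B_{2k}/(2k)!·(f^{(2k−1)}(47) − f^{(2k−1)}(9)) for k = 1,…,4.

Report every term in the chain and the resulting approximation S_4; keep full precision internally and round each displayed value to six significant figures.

The integral term ∫_9^47 x·e^(−x/13) dx = 122.133.
Boundary: ½(f(9) + f(47)) = ½(4.50378 + 1.26461) = 2.88419.
Running total after boundary: 125.017.
k=1: B_{2}/(2)! × [f^{(1)}(47) − f^{(1)}(9)] = 1/12 × (-0.0703710 − 0.153975) = -0.0186955.
Partial sum through k=1: 124.998.
k=2: B_{4}/(4)! × [f^{(3)}(47) − f^{(3)}(9)] = −1/720 × (-9.79757e-05 − 0.00683323) = 9.62667e-06.
Partial sum through k=2: 124.998.
k=3: B_{6}/(6)! × [f^{(5)}(47) − f^{(5)}(9)] = 1/30240 × (1.30441e-06 − 7.54755e-05) = -2.45275e-09.
Partial sum through k=3: 124.998.
k=4: B_{8}/(8)! × [f^{(7)}(47) − f^{(7)}(9)] = −1/1209600 × (1.88672e-08 − 6.53951e-07) = 5.25036e-13.

S_4 ≈ 124.998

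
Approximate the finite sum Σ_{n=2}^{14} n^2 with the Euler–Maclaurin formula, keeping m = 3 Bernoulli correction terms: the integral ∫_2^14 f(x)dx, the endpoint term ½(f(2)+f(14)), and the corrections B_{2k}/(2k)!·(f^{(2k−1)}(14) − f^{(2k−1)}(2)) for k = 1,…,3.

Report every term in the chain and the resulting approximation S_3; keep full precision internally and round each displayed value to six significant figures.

S_3 ≈ 1014.00

The integral term ∫_2^14 x^2 dx = 912.000.
Endpoint term: (f(2) + f(14))/2 = (4.00000 + 196.000)/2 = 100.000.
Running total after boundary: 1012.00.
Order-1 term: 1/12 · (28.0000 − 4.00000) = 2.00000.
Partial sum through k=1: 1014.00.
Order-2 term: −1/720 · (0.00000 − 0.00000) = 0.00000.
Partial sum through k=2: 1014.00.
Order-3 term: 1/30240 · (0.00000 − 0.00000) = 0.00000.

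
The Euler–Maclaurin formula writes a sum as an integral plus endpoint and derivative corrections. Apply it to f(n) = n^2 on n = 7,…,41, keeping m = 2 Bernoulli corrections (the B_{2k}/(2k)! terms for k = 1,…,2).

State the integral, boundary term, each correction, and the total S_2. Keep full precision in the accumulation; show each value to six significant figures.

S_2 ≈ 23730.0

Integral: ∫_7^41 x^2 dx = 22859.3.
½[f(7) + f(41)] = ½[49.0000 + 1681.00] = 865.000.
Integral + boundary = 23724.3.
Order-1 term: 1/12 · (82.0000 − 14.0000) = 5.66667.
Partial sum through k=1: 23730.0.
Order-2 term: −1/720 · (0.00000 − 0.00000) = 0.00000.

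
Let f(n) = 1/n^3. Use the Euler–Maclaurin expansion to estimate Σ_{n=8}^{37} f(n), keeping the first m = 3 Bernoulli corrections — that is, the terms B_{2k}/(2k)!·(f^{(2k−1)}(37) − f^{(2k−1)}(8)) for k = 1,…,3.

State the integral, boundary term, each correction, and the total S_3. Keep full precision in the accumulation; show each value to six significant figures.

Integral: ∫_8^37 1/x^3 dx = 0.00744727.
½[f(8) + f(37)] = ½[0.00195312 + 1.97422e-05] = 0.000986434.
Integral + boundary = 0.00843370.
k=1: B_{2}/(2)! × [f^{(1)}(37) − f^{(1)}(8)] = 1/12 × (-1.60072e-06 − (-0.000732422)) = 6.09018e-05.
Partial sum through k=1: 0.00849461.
k=2: B_{4}/(4)! × [f^{(3)}(37) − f^{(3)}(8)] = −1/720 × (-2.33852e-08 − (-0.000228882)) = -3.17859e-07.
Partial sum through k=2: 0.00849429.
k=3: B_{6}/(6)! × [f^{(5)}(37) − f^{(5)}(8)] = 1/30240 × (-7.17442e-10 − (-0.000150204)) = 4.96703e-09.

S_3 ≈ 0.00849429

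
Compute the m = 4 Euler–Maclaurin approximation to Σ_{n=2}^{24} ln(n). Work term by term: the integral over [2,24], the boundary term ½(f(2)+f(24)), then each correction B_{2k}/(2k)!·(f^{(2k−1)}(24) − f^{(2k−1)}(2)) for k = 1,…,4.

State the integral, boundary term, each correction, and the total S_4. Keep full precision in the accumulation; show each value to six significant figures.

∫_2^24 ln(x) dx evaluates to 52.8870.
Endpoint term: (f(2) + f(24))/2 = (0.693147 + 3.17805)/2 = 1.93560.
Running total after boundary: 54.8226.
Correction k=1: B_{2}/2! · (f^{(1)}(24) − f^{(1)}(2)) = 1/12 · (0.0416667 − 0.500000) = -0.0381944.
Partial sum through k=1: 54.7844.
Correction k=2: B_{4}/4! · (f^{(3)}(24) − f^{(3)}(2)) = −1/720 · (0.000144676 − 0.250000) = 0.000347021.
Partial sum through k=2: 54.7848.
Correction k=3: B_{6}/6! · (f^{(5)}(24) − f^{(5)}(2)) = 1/30240 · (3.01408e-06 − 0.750000) = -2.48015e-05.
Partial sum through k=3: 54.7847.
Correction k=4: B_{8}/8! · (f^{(7)}(24) − f^{(7)}(2)) = −1/1209600 · (1.56983e-07 − 5.62500) = 4.65030e-06.

S_4 ≈ 54.7847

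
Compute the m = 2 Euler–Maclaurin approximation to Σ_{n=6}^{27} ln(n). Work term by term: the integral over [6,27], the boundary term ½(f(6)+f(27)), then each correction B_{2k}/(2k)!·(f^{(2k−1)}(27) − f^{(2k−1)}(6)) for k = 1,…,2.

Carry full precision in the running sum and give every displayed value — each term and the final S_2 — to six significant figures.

S_2 ≈ 59.7700

The integral term ∫_6^27 ln(x) dx = 57.2370.
Boundary: ½(f(6) + f(27)) = ½(1.79176 + 3.29584) = 2.54380.
Running total after boundary: 59.7808.
k=1: B_{2}/(2)! × [f^{(1)}(27) − f^{(1)}(6)] = 1/12 × (0.0370370 − 0.166667) = -0.0108025.
Partial sum through k=1: 59.7700.
k=2: B_{4}/(4)! × [f^{(3)}(27) − f^{(3)}(6)] = −1/720 × (0.000101611 − 0.00925926) = 1.27190e-05.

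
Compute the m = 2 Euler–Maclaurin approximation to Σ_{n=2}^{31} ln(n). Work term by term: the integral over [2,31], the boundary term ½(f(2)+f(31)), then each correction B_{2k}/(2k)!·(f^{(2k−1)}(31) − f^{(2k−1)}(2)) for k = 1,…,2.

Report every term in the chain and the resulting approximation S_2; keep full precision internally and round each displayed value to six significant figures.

S_2 ≈ 78.0922

Integral: ∫_2^31 ln(x) dx = 76.0673.
Boundary: ½(f(2) + f(31)) = ½(0.693147 + 3.43399) = 2.06357.
So far: 78.1309.
Correction k=1: B_{2}/2! · (f^{(1)}(31) − f^{(1)}(2)) = 1/12 · (0.0322581 − 0.500000) = -0.0389785.
After k=1: 78.0919.
Correction k=2: B_{4}/4! · (f^{(3)}(31) − f^{(3)}(2)) = −1/720 · (6.71344e-05 − 0.250000) = 0.000347129.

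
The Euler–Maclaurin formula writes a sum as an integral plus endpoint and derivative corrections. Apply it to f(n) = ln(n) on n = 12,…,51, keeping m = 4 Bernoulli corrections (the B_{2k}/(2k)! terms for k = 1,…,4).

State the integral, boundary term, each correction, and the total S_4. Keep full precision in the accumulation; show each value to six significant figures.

The integral term ∫_12^51 ln(x) dx = 131.704.
Boundary: ½(f(12) + f(51)) = ½(2.48491 + 3.93183) = 3.20837.
So far: 134.913.
Order-1 term: 1/12 · (0.0196078 − 0.0833333) = -0.00531046.
Partial sum through k=1: 134.907.
Order-2 term: −1/720 · (1.50772e-05 − 0.00115741) = 1.58657e-06.
Partial sum through k=2: 134.907.
Order-3 term: 1/30240 · (6.95601e-08 − 9.64506e-05) = -3.18720e-09.
Partial sum through k=3: 134.907.
Order-4 term: −1/1209600 · (8.02308e-10 − 2.00939e-05) = 1.66113e-11.

S_4 ≈ 134.907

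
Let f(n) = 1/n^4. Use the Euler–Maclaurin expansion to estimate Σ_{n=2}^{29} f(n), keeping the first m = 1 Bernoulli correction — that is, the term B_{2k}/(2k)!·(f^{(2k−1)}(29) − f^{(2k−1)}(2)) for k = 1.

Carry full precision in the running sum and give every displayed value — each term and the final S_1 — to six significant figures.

∫_2^29 1/x^4 dx evaluates to 0.0416530.
Endpoint term: (f(2) + f(29))/2 = (0.0625000 + 1.41387e-06)/2 = 0.0312507.
Integral + boundary = 0.0729037.
Order-1 term: 1/12 · (-1.95016e-07 − (-0.125000)) = 0.0104167.

S_1 ≈ 0.0833204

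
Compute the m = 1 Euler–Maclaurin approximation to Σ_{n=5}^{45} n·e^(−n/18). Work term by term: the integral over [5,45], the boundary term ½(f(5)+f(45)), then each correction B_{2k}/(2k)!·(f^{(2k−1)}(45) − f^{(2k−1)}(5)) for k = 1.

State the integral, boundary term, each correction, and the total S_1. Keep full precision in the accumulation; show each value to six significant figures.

S_1 ≈ 224.191

Integral: ∫_5^45 x·e^(−x/18) dx = 220.506.
½[f(5) + f(45)] = ½[3.78733 + 3.69382] = 3.74058.
Running total after boundary: 224.247.
Correction k=1: B_{2}/2! · (f^{(1)}(45) − f^{(1)}(5)) = 1/12 · (-0.123127 − 0.547058) = -0.0558488.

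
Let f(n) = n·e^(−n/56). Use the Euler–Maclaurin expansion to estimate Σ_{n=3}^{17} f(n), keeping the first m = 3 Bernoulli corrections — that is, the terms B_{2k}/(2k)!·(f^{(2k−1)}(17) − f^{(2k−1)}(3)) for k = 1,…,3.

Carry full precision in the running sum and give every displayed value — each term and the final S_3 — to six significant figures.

∫_3^17 x·e^(−x/56) dx evaluates to 113.989.
Boundary: ½(f(3) + f(17)) = ½(2.84351 + 12.5490) = 7.69626.
So far: 121.686.
k=1: B_{2}/(2)! × [f^{(1)}(17) − f^{(1)}(3)] = 1/12 × (0.514088 − 0.897061) = -0.0319145.
After k=1: 121.654.
k=2: B_{4}/(4)! × [f^{(3)}(17) − f^{(3)}(3)] = −1/720 × (0.000634707 − 0.000890541) = 3.55325e-07.
After k=2: 121.654.
k=3: B_{6}/(6)! × [f^{(5)}(17) − f^{(5)}(3)] = 1/30240 × (3.52514e-07 − 4.76732e-07) = -4.10773e-12.

S_3 ≈ 121.654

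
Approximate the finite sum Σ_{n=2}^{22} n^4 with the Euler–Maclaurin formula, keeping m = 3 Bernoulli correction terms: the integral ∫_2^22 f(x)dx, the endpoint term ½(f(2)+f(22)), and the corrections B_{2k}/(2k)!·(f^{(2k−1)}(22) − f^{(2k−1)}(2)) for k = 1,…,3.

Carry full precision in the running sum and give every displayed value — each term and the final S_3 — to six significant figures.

∫_2^22 x^4 dx evaluates to 1.03072e+06.
Boundary: ½(f(2) + f(22)) = ½(16.0000 + 234256) = 117136.
So far: 1.14786e+06.
Order-1 term: 1/12 · (42592.0 − 32.0000) = 3546.67.
Running total after k=1: 1.15140e+06.
Order-2 term: −1/720 · (528.000 − 48.0000) = -0.666667.
Running total after k=2: 1.15140e+06.
Order-3 term: 1/30240 · (0.00000 − 0.00000) = 0.00000.

S_3 ≈ 1.15140e+06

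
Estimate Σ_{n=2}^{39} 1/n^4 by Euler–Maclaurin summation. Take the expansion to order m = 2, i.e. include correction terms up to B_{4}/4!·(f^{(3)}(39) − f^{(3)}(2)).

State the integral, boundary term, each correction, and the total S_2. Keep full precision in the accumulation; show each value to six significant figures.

Integral: ∫_2^39 1/x^4 dx = 0.0416610.
½[f(2) + f(39)] = ½[0.0625000 + 4.32257e-07] = 0.0312502.
Integral + boundary = 0.0729113.
Correction k=1: B_{2}/2! · (f^{(1)}(39) − f^{(1)}(2)) = 1/12 · (-4.43340e-08 − (-0.125000)) = 0.0104167.
Partial sum through k=1: 0.0833279.
Correction k=2: B_{4}/4! · (f^{(3)}(39) − f^{(3)}(2)) = −1/720 · (-8.74438e-10 − (-0.937500)) = -0.00130208.

S_2 ≈ 0.0820258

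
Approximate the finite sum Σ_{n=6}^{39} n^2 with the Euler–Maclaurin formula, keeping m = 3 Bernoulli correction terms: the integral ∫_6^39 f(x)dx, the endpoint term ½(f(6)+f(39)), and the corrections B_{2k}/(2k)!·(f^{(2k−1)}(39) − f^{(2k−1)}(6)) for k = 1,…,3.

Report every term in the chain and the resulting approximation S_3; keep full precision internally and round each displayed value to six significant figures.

The integral term ∫_6^39 x^2 dx = 19701.0.
Boundary: ½(f(6) + f(39)) = ½(36.0000 + 1521.00) = 778.500.
So far: 20479.5.
Correction k=1: B_{2}/2! · (f^{(1)}(39) − f^{(1)}(6)) = 1/12 · (78.0000 − 12.0000) = 5.50000.
Running total after k=1: 20485.0.
Correction k=2: B_{4}/4! · (f^{(3)}(39) − f^{(3)}(6)) = −1/720 · (0.00000 − 0.00000) = 0.00000.
Running total after k=2: 20485.0.
Correction k=3: B_{6}/6! · (f^{(5)}(39) − f^{(5)}(6)) = 1/30240 · (0.00000 − 0.00000) = 0.00000.

S_3 ≈ 20485.0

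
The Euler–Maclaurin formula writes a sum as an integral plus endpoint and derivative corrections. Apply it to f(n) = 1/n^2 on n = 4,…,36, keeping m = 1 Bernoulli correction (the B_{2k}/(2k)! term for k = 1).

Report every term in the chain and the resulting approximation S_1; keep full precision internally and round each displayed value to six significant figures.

S_1 ≈ 0.256459

The integral term ∫_4^36 1/x^2 dx = 0.222222.
Endpoint term: (f(4) + f(36))/2 = (0.0625000 + 0.000771605)/2 = 0.0316358.
So far: 0.253858.
Correction k=1: B_{2}/2! · (f^{(1)}(36) − f^{(1)}(4)) = 1/12 · (-4.28669e-05 − (-0.0312500)) = 0.00260059.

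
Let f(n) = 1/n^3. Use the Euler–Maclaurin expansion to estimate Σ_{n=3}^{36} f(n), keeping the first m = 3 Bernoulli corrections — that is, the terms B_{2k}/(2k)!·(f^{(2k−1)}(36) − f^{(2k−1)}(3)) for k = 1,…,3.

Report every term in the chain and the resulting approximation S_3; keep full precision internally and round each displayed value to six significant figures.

The integral term ∫_3^36 1/x^3 dx = 0.0551698.
Boundary: ½(f(3) + f(36)) = ½(0.0370370 + 2.14335e-05) = 0.0185292.
Integral + boundary = 0.0736990.
Correction k=1: B_{2}/2! · (f^{(1)}(36) − f^{(1)}(3)) = 1/12 · (-1.78612e-06 − (-0.0370370)) = 0.00308627.
Partial sum through k=1: 0.0767853.
Correction k=2: B_{4}/4! · (f^{(3)}(36) − f^{(3)}(3)) = −1/720 · (-2.75636e-08 − (-0.0823045)) = -0.000114312.
Partial sum through k=2: 0.0766709.
Correction k=3: B_{6}/6! · (f^{(5)}(36) − f^{(5)}(3)) = 1/30240 · (-8.93265e-10 − (-0.384088)) = 1.27013e-05.

S_3 ≈ 0.0766836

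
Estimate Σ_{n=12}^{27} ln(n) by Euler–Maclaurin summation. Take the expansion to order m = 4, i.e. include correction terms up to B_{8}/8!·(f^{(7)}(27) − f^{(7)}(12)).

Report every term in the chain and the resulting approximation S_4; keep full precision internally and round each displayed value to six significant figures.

The integral term ∫_12^27 ln(x) dx = 44.1687.
Boundary: ½(f(12) + f(27)) = ½(2.48491 + 3.29584) = 2.89037.
So far: 47.0591.
Order-1 term: 1/12 · (0.0370370 − 0.0833333) = -0.00385802.
Running total after k=1: 47.0552.
Order-2 term: −1/720 · (0.000101611 − 0.00115741) = 1.46638e-06.
Running total after k=2: 47.0552.
Order-3 term: 1/30240 · (1.67260e-06 − 9.64506e-05) = -3.13419e-09.
Running total after k=3: 47.0552.
Order-4 term: −1/1209600 · (6.88313e-08 − 2.00939e-05) = 1.65551e-11.

S_4 ≈ 47.0552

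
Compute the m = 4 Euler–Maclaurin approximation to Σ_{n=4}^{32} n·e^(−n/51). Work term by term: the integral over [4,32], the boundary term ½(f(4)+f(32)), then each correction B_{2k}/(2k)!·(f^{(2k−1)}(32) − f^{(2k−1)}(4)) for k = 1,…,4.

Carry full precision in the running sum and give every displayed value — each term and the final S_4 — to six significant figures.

S_4 ≈ 343.529

Integral: ∫_4^32 x·e^(−x/51) dx = 333.191.
½[f(4) + f(32)] = ½[3.69826 + 17.0864] = 10.3923.
Integral + boundary = 343.584.
Order-1 term: 1/12 · (0.198923 − 0.852051) = -0.0544273.
Running total after k=1: 343.529.
Order-2 term: −1/720 · (0.000487053 − 0.00103852) = 7.65921e-07.
Running total after k=2: 343.529.
Order-3 term: 1/30240 · (3.45108e-07 − 6.72606e-07) = -1.08299e-11.
Running total after k=3: 343.529.
Order-4 term: −1/1209600 · (1.93372e-10 − 3.63681e-10) = 1.40798e-16.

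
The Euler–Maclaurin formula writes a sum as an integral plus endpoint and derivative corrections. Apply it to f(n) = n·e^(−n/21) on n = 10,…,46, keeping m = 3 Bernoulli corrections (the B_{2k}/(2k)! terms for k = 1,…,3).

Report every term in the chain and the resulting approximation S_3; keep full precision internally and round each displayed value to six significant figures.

The integral term ∫_10^46 x·e^(−x/21) dx = 246.974.
½[f(10) + f(46)] = ½[6.21145 + 5.14572] = 5.67859.
Running total after boundary: 252.652.
Order-1 term: 1/12 · (-0.133171 − 0.325362) = -0.0382110.
Running total after k=1: 252.614.
Order-2 term: −1/720 · (0.000205343 − 0.00355477) = 4.65198e-06.
Running total after k=2: 252.614.
Order-3 term: 1/30240 · (1.61601e-06 − 1.44484e-05) = -4.24352e-10.

S_3 ≈ 252.614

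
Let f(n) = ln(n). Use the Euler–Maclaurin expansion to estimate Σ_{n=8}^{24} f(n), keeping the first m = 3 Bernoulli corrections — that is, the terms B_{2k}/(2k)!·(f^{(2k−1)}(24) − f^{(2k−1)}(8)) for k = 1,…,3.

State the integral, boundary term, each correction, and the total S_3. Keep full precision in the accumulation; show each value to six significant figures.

S_3 ≈ 46.2596

∫_8^24 ln(x) dx evaluates to 43.6378.
Boundary: ½(f(8) + f(24)) = ½(2.07944 + 3.17805) = 2.62875.
Running total after boundary: 46.2665.
k=1: B_{2}/(2)! × [f^{(1)}(24) − f^{(1)}(8)] = 1/12 × (0.0416667 − 0.125000) = -0.00694444.
Running total after k=1: 46.2596.
k=2: B_{4}/(4)! × [f^{(3)}(24) − f^{(3)}(8)] = −1/720 × (0.000144676 − 0.00390625) = 5.22441e-06.
Running total after k=2: 46.2596.
k=3: B_{6}/(6)! × [f^{(5)}(24) − f^{(5)}(8)] = 1/30240 × (3.01408e-06 − 0.000732422) = -2.41206e-08.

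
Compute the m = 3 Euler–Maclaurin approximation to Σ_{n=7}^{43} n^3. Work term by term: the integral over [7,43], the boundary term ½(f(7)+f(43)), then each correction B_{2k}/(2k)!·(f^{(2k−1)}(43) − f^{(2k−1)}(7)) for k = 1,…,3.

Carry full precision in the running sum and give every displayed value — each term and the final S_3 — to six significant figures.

S_3 ≈ 894475

The integral term ∫_7^43 x^3 dx = 854100.
½[f(7) + f(43)] = ½[343.000 + 79507.0] = 39925.0.
So far: 894025.
Correction k=1: B_{2}/2! · (f^{(1)}(43) − f^{(1)}(7)) = 1/12 · (5547.00 − 147.000) = 450.000.
Running total after k=1: 894475.
Correction k=2: B_{4}/4! · (f^{(3)}(43) − f^{(3)}(7)) = −1/720 · (6.00000 − 6.00000) = 0.00000.
Running total after k=2: 894475.
Correction k=3: B_{6}/6! · (f^{(5)}(43) − f^{(5)}(7)) = 1/30240 · (0.00000 − 0.00000) = 0.00000.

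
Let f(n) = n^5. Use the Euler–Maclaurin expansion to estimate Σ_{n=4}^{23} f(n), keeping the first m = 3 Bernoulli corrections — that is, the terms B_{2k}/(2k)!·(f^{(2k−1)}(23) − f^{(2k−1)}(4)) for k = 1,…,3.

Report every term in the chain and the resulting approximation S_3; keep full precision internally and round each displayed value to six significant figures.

S_3 ≈ 2.80071e+07

The integral term ∫_4^23 x^5 dx = 2.46720e+07.
½[f(4) + f(23)] = ½[1024.00 + 6.43634e+06] = 3.21868e+06.
Integral + boundary = 2.78906e+07.
Correction k=1: B_{2}/2! · (f^{(1)}(23) − f^{(1)}(4)) = 1/12 · (1.39920e+06 − 1280.00) = 116494.
Running total after k=1: 2.80071e+07.
Correction k=2: B_{4}/4! · (f^{(3)}(23) − f^{(3)}(4)) = −1/720 · (31740.0 − 960.000) = -42.7500.
Running total after k=2: 2.80071e+07.
Correction k=3: B_{6}/6! · (f^{(5)}(23) − f^{(5)}(4)) = 1/30240 · (120.000 − 120.000) = 0.00000.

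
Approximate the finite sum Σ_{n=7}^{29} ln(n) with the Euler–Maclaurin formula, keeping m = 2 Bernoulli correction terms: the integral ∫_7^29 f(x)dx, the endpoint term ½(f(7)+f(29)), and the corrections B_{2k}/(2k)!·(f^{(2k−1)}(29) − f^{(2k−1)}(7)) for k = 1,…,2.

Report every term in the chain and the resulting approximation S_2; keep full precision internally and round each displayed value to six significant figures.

S_2 ≈ 64.6778

Integral: ∫_7^29 ln(x) dx = 62.0302.
Boundary: ½(f(7) + f(29)) = ½(1.94591 + 3.36730) = 2.65660.
So far: 64.6868.
k=1: B_{2}/(2)! × [f^{(1)}(29) − f^{(1)}(7)] = 1/12 × (0.0344828 − 0.142857) = -0.00903120.
Partial sum through k=1: 64.6778.
k=2: B_{4}/(4)! × [f^{(3)}(29) − f^{(3)}(7)] = −1/720 × (8.20042e-05 − 0.00583090) = 7.98458e-06.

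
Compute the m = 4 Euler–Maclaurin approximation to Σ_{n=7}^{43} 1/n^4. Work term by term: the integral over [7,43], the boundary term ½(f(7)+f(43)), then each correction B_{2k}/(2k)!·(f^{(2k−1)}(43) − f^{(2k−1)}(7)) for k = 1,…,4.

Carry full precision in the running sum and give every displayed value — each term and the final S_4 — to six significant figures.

Integral: ∫_7^43 1/x^4 dx = 0.000967625.
½[f(7) + f(43)] = ½[0.000416493 + 2.92500e-07] = 0.000208393.
Running total after boundary: 0.00117602.
Order-1 term: 1/12 · (-2.72093e-08 − (-0.000237996)) = 1.98307e-05.
Partial sum through k=1: 0.00119585.
Order-2 term: −1/720 · (-4.41471e-10 − (-0.000145712)) = -2.02377e-07.
Partial sum through k=2: 0.00119565.
Order-3 term: 1/30240 · (-1.33707e-11 − (-0.000166528)) = 5.50687e-09.
Partial sum through k=3: 0.00119565.
Order-4 term: −1/1209600 · (-6.50817e-13 − (-0.000305868)) = -2.52867e-10.

S_4 ≈ 0.00119565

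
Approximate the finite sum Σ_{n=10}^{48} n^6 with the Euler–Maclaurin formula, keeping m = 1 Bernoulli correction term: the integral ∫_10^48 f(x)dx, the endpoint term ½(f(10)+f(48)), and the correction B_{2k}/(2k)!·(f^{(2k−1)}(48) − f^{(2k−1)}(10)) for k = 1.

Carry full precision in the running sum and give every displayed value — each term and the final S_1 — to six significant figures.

S_1 ≈ 9.01086e+10

∫_10^48 x^6 dx evaluates to 8.38655e+10.
½[f(10) + f(48)] = ½[1.00000e+06 + 1.22306e+10] = 6.11580e+09.
So far: 8.99813e+10.
k=1: B_{2}/(2)! × [f^{(1)}(48) − f^{(1)}(10)] = 1/12 × (1.52882e+09 − 600000) = 1.27352e+08.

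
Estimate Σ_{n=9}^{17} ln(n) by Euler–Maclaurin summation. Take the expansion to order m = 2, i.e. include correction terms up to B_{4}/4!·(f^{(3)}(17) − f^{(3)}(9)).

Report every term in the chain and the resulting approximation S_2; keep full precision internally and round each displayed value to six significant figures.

S_2 ≈ 22.9005

Integral: ∫_9^17 ln(x) dx = 20.3896.
Endpoint term: (f(9) + f(17))/2 = (2.19722 + 2.83321)/2 = 2.51522.
Integral + boundary = 22.9048.
Correction k=1: B_{2}/2! · (f^{(1)}(17) − f^{(1)}(9)) = 1/12 · (0.0588235 − 0.111111) = -0.00435730.
After k=1: 22.9005.
Correction k=2: B_{4}/4! · (f^{(3)}(17) − f^{(3)}(9)) = −1/720 · (0.000407083 − 0.00274348) = 3.24500e-06.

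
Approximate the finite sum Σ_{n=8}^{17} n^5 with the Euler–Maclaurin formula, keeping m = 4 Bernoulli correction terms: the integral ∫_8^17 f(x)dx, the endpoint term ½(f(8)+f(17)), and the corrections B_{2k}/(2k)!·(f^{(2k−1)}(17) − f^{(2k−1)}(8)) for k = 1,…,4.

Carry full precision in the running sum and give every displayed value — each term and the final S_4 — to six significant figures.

S_4 ≈ 4.73862e+06

∫_8^17 x^5 dx evaluates to 3.97924e+06.
½[f(8) + f(17)] = ½[32768.0 + 1.41986e+06] = 726312.
Integral + boundary = 4.70555e+06.
Order-1 term: 1/12 · (417605 − 20480.0) = 33093.8.
After k=1: 4.73864e+06.
Order-2 term: −1/720 · (17340.0 − 3840.00) = -18.7500.
After k=2: 4.73862e+06.
Order-3 term: 1/30240 · (120.000 − 120.000) = 0.00000.
After k=3: 4.73862e+06.
Order-4 term: −1/1209600 · (0.00000 − 0.00000) = 0.00000.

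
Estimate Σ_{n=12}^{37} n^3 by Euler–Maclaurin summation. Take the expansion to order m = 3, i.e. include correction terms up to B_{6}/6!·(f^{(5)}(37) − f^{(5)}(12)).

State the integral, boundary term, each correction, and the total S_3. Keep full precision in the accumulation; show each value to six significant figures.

∫_12^37 x^3 dx evaluates to 463356.
½[f(12) + f(37)] = ½[1728.00 + 50653.0] = 26190.5.
Running total after boundary: 489547.
Correction k=1: B_{2}/2! · (f^{(1)}(37) − f^{(1)}(12)) = 1/12 · (4107.00 − 432.000) = 306.250.
After k=1: 489853.
Correction k=2: B_{4}/4! · (f^{(3)}(37) − f^{(3)}(12)) = −1/720 · (6.00000 − 6.00000) = 0.00000.
After k=2: 489853.
Correction k=3: B_{6}/6! · (f^{(5)}(37) − f^{(5)}(12)) = 1/30240 · (0.00000 − 0.00000) = 0.00000.

S_3 ≈ 489853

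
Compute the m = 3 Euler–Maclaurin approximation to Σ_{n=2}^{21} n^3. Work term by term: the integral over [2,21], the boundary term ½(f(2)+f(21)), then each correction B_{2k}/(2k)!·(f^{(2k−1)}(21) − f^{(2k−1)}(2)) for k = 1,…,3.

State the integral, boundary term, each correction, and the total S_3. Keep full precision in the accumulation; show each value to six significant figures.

The integral term ∫_2^21 x^3 dx = 48616.2.
Boundary: ½(f(2) + f(21)) = ½(8.00000 + 9261.00) = 4634.50.
Running total after boundary: 53250.8.
k=1: B_{2}/(2)! × [f^{(1)}(21) − f^{(1)}(2)] = 1/12 × (1323.00 − 12.0000) = 109.250.
After k=1: 53360.0.
k=2: B_{4}/(4)! × [f^{(3)}(21) − f^{(3)}(2)] = −1/720 × (6.00000 − 6.00000) = 0.00000.
After k=2: 53360.0.
k=3: B_{6}/(6)! × [f^{(5)}(21) − f^{(5)}(2)] = 1/30240 × (0.00000 − 0.00000) = 0.00000.

S_3 ≈ 53360.0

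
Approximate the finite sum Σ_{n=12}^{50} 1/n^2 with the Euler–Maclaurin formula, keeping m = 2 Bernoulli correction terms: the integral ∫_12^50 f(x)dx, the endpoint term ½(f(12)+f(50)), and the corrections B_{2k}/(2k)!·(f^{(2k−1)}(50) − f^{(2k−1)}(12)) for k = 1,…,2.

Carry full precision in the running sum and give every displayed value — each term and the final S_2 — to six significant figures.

S_2 ≈ 0.0671005

The integral term ∫_12^50 1/x^2 dx = 0.0633333.
Boundary: ½(f(12) + f(50)) = ½(0.00694444 + 0.000400000) = 0.00367222.
Integral + boundary = 0.0670056.
Order-1 term: 1/12 · (-1.60000e-05 − (-0.00115741)) = 9.51173e-05.
Partial sum through k=1: 0.0671007.
Order-2 term: −1/720 · (-7.68000e-08 − (-9.64506e-05)) = -1.33853e-07.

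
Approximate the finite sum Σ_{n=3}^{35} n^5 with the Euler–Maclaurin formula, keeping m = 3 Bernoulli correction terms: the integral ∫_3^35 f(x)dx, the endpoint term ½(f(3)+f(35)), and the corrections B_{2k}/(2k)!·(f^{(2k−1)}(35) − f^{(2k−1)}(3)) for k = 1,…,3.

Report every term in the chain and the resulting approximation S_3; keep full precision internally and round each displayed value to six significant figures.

S_3 ≈ 3.33264e+08

The integral term ∫_3^35 x^5 dx = 3.06377e+08.
Boundary: ½(f(3) + f(35)) = ½(243.000 + 5.25219e+07) = 2.62611e+07.
So far: 3.32639e+08.
k=1: B_{2}/(2)! × [f^{(1)}(35) − f^{(1)}(3)] = 1/12 × (7.50312e+06 − 405.000) = 625227.
Running total after k=1: 3.33264e+08.
k=2: B_{4}/(4)! × [f^{(3)}(35) − f^{(3)}(3)] = −1/720 × (73500.0 − 540.000) = -101.333.
Running total after k=2: 3.33264e+08.
k=3: B_{6}/(6)! × [f^{(5)}(35) − f^{(5)}(3)] = 1/30240 × (120.000 − 120.000) = 0.00000.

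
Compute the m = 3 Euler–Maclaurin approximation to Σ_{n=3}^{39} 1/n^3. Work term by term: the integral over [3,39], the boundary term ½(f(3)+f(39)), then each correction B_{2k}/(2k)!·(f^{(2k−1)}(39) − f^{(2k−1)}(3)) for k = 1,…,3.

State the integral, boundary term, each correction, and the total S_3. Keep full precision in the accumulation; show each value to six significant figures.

S_3 ≈ 0.0767385

Integral: ∫_3^39 1/x^3 dx = 0.0552268.
Boundary: ½(f(3) + f(39)) = ½(0.0370370 + 1.68580e-05) = 0.0185269.
Integral + boundary = 0.0737538.
k=1: B_{2}/(2)! × [f^{(1)}(39) − f^{(1)}(3)] = 1/12 × (-1.29677e-06 − (-0.0370370)) = 0.00308631.
Partial sum through k=1: 0.0768401.
k=2: B_{4}/(4)! × [f^{(3)}(39) − f^{(3)}(3)] = −1/720 × (-1.70515e-08 − (-0.0823045)) = -0.000114312.
Partial sum through k=2: 0.0767258.
k=3: B_{6}/(6)! × [f^{(5)}(39) − f^{(5)}(3)] = 1/30240 × (-4.70851e-10 − (-0.384088)) = 1.27013e-05.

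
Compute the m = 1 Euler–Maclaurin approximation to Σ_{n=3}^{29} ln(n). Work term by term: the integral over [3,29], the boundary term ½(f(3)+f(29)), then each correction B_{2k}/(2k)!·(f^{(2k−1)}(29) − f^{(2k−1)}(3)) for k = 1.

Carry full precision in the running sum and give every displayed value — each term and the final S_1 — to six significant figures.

∫_3^29 ln(x) dx evaluates to 68.3557.
Boundary: ½(f(3) + f(29)) = ½(1.09861 + 3.36730) = 2.23295.
So far: 70.5887.
Correction k=1: B_{2}/2! · (f^{(1)}(29) − f^{(1)}(3)) = 1/12 · (0.0344828 − 0.333333) = -0.0249042.

S_1 ≈ 70.5638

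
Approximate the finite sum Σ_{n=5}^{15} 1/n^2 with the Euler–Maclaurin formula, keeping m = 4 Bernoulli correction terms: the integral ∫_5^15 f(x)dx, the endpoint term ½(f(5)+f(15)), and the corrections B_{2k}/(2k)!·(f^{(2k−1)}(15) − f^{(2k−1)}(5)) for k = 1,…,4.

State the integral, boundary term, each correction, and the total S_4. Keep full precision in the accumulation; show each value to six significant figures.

S_4 ≈ 0.156829

The integral term ∫_5^15 1/x^2 dx = 0.133333.
½[f(5) + f(15)] = ½[0.0400000 + 0.00444444] = 0.0222222.
So far: 0.155556.
k=1: B_{2}/(2)! × [f^{(1)}(15) − f^{(1)}(5)] = 1/12 × (-0.000592593 − (-0.0160000)) = 0.00128395.
After k=1: 0.156840.
k=2: B_{4}/(4)! × [f^{(3)}(15) − f^{(3)}(5)] = −1/720 × (-3.16049e-05 − (-0.00768000)) = -1.06228e-05.
After k=2: 0.156829.
k=3: B_{6}/(6)! × [f^{(5)}(15) − f^{(5)}(5)] = 1/30240 × (-4.21399e-06 − (-0.00921600)) = 3.04623e-07.
After k=3: 0.156829.
k=4: B_{8}/(8)! × [f^{(7)}(15) − f^{(7)}(5)] = −1/1209600 × (-1.04882e-06 − (-0.0206438)) = -1.70658e-08.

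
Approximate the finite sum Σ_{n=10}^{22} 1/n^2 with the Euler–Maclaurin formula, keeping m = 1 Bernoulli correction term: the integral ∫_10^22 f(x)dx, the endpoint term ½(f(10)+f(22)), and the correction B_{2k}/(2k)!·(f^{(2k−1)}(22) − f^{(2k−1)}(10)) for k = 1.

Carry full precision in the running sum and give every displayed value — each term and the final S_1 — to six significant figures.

The integral term ∫_10^22 1/x^2 dx = 0.0545455.
½[f(10) + f(22)] = ½[0.0100000 + 0.00206612] = 0.00603306.
Integral + boundary = 0.0605785.
k=1: B_{2}/(2)! × [f^{(1)}(22) − f^{(1)}(10)] = 1/12 × (-0.000187829 − (-0.00200000)) = 0.000151014.

S_1 ≈ 0.0607295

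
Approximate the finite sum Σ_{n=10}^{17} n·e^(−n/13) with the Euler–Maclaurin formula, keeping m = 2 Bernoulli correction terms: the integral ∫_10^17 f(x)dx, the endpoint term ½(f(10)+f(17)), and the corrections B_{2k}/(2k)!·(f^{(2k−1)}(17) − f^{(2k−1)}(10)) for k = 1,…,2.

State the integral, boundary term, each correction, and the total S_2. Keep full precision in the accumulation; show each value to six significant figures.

The integral term ∫_10^17 x·e^(−x/13) dx = 33.0745.
½[f(10) + f(17)] = ½[4.63369 + 4.59754] = 4.61562.
Running total after boundary: 37.6901.
Correction k=1: B_{2}/2! · (f^{(1)}(17) − f^{(1)}(10)) = 1/12 · (-0.0832134 − 0.106931) = -0.0158454.
Running total after k=1: 37.6743.
Correction k=2: B_{4}/4! · (f^{(3)}(17) − f^{(3)}(10)) = −1/720 · (0.00270813 − 0.00611639) = 4.73370e-06.

S_2 ≈ 37.6743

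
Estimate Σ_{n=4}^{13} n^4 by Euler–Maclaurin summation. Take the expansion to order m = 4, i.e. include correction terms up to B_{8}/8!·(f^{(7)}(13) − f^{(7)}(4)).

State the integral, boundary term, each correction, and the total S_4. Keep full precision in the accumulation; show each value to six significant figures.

S_4 ≈ 89173.0

The integral term ∫_4^13 x^4 dx = 74053.8.
Boundary: ½(f(4) + f(13)) = ½(256.000 + 28561.0) = 14408.5.
So far: 88462.3.
Correction k=1: B_{2}/2! · (f^{(1)}(13) − f^{(1)}(4)) = 1/12 · (8788.00 − 256.000) = 711.000.
Running total after k=1: 89173.3.
Correction k=2: B_{4}/4! · (f^{(3)}(13) − f^{(3)}(4)) = −1/720 · (312.000 − 96.0000) = -0.300000.
Running total after k=2: 89173.0.
Correction k=3: B_{6}/6! · (f^{(5)}(13) − f^{(5)}(4)) = 1/30240 · (0.00000 − 0.00000) = 0.00000.
Running total after k=3: 89173.0.
Correction k=4: B_{8}/8! · (f^{(7)}(13) − f^{(7)}(4)) = −1/1209600 · (0.00000 − 0.00000) = 0.00000.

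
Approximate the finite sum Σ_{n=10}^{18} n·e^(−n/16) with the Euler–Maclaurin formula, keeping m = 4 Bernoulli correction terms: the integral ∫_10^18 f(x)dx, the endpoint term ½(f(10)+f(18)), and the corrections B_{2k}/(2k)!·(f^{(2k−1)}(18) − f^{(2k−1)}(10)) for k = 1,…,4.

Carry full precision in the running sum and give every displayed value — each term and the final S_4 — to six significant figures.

The integral term ∫_10^18 x·e^(−x/16) dx = 46.0578.
Endpoint term: (f(10) + f(18))/2 = (5.35261 + 5.84374)/2 = 5.59818.
Running total after boundary: 51.6560.
k=1: B_{2}/(2)! × [f^{(1)}(18) − f^{(1)}(10)] = 1/12 × (-0.0405816 − 0.200723) = -0.0201087.
Running total after k=1: 51.6359.
k=2: B_{4}/(4)! × [f^{(3)}(18) − f^{(3)}(10)] = −1/720 × (0.00237783 − 0.00496580) = 3.59441e-06.
Running total after k=2: 51.6359.
k=3: B_{6}/(6)! × [f^{(5)}(18) − f^{(5)}(10)] = 1/30240 × (1.91960e-05 − 3.57326e-05) = -5.46844e-10.
Running total after k=3: 51.6359.
k=4: B_{8}/(8)! × [f^{(7)}(18) − f^{(7)}(10)] = −1/1209600 × (1.13686e-07 − 2.03388e-07) = 7.41588e-14.

S_4 ≈ 51.6359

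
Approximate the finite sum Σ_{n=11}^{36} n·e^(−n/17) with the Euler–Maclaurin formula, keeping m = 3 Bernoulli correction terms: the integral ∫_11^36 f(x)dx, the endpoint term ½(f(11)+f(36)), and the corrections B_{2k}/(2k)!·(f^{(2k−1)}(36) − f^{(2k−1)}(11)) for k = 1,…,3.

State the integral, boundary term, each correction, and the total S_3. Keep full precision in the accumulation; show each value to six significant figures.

S_3 ≈ 145.841

∫_11^36 x·e^(−x/17) dx evaluates to 140.822.
Boundary: ½(f(11) + f(36)) = ½(5.75942 + 4.33132) = 5.04537.
So far: 145.868.
k=1: B_{2}/(2)! × [f^{(1)}(36) − f^{(1)}(11)] = 1/12 × (-0.134469 − 0.184794) = -0.0266053.
Running total after k=1: 145.841.
k=2: B_{4}/(4)! × [f^{(3)}(36) − f^{(3)}(11)] = −1/720 × (0.000367335 − 0.00426284) = 5.41043e-06.
Running total after k=2: 145.841.
k=3: B_{6}/(6)! × [f^{(5)}(36) − f^{(5)}(11)] = 1/30240 × (4.15211e-06 − 2.72881e-05) = -7.65078e-10.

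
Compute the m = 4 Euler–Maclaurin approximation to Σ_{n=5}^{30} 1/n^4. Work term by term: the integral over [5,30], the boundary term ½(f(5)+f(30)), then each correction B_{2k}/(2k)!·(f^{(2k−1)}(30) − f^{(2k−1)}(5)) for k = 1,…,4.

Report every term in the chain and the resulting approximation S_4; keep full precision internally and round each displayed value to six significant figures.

S_4 ≈ 0.00355956

The integral term ∫_5^30 1/x^4 dx = 0.00265432.
Boundary: ½(f(5) + f(30)) = ½(0.00160000 + 1.23457e-06) = 0.000800617.
Integral + boundary = 0.00345494.
Order-1 term: 1/12 · (-1.64609e-07 − (-0.00128000)) = 0.000106653.
After k=1: 0.00356159.
Order-2 term: −1/720 · (-5.48697e-09 − (-0.00153600)) = -2.13333e-06.
After k=2: 0.00355946.
Order-3 term: 1/30240 · (-3.41411e-10 − (-0.00344064)) = 1.13778e-07.
After k=3: 0.00355957.
Order-4 term: −1/1209600 · (-3.41411e-11 − (-0.0123863)) = -1.02400e-08.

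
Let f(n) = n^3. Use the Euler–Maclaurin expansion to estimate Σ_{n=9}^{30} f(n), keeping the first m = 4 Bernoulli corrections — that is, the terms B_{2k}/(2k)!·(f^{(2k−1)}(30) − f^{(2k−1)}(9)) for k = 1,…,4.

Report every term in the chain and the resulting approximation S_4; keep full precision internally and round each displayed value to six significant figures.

S_4 ≈ 214929

∫_9^30 x^3 dx evaluates to 200860.
Boundary: ½(f(9) + f(30)) = ½(729.000 + 27000.0) = 13864.5.
So far: 214724.
Correction k=1: B_{2}/2! · (f^{(1)}(30) − f^{(1)}(9)) = 1/12 · (2700.00 − 243.000) = 204.750.
After k=1: 214929.
Correction k=2: B_{4}/4! · (f^{(3)}(30) − f^{(3)}(9)) = −1/720 · (6.00000 − 6.00000) = 0.00000.
After k=2: 214929.
Correction k=3: B_{6}/6! · (f^{(5)}(30) − f^{(5)}(9)) = 1/30240 · (0.00000 − 0.00000) = 0.00000.
After k=3: 214929.
Correction k=4: B_{8}/8! · (f^{(7)}(30) − f^{(7)}(9)) = −1/1209600 · (0.00000 − 0.00000) = 0.00000.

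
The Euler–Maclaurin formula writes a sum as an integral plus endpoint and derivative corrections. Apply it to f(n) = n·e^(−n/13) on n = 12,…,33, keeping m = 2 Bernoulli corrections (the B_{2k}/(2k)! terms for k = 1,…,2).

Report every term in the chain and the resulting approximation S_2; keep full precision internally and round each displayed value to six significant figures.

S_2 ≈ 85.5605

The integral term ∫_12^33 x·e^(−x/13) dx = 81.8861.
Boundary: ½(f(12) + f(33)) = ½(4.76754 + 2.60660) = 3.68707.
Running total after boundary: 85.5731.
Order-1 term: 1/12 · (-0.121520 − 0.0305611) = -0.0126734.
Partial sum through k=1: 85.5605.
Order-2 term: −1/720 · (0.000215716 − 0.00488255) = 6.48171e-06.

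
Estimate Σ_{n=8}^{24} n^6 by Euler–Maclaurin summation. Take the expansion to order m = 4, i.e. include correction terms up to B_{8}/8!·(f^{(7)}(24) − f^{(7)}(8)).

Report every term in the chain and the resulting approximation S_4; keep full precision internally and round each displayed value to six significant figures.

Integral: ∫_8^24 x^6 dx = 6.54911e+08.
Endpoint term: (f(8) + f(24))/2 = (262144 + 1.91103e+08)/2 = 9.56826e+07.
Running total after boundary: 7.50593e+08.
Order-1 term: 1/12 · (4.77757e+07 − 196608) = 3.96493e+06.
Running total after k=1: 7.54558e+08.
Order-2 term: −1/720 · (1.65888e+06 − 61440.0) = -2218.67.
Running total after k=2: 7.54556e+08.
Order-3 term: 1/30240 · (17280.0 − 5760.00) = 0.380952.
Running total after k=3: 7.54556e+08.
Order-4 term: −1/1209600 · (0.00000 − 0.00000) = 0.00000.

S_4 ≈ 7.54556e+08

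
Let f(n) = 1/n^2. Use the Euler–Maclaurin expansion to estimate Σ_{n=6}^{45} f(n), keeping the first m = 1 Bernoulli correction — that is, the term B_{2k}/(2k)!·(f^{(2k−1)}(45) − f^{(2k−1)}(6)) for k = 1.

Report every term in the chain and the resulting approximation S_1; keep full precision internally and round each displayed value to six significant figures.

S_1 ≈ 0.159350

The integral term ∫_6^45 1/x^2 dx = 0.144444.
Boundary: ½(f(6) + f(45)) = ½(0.0277778 + 0.000493827) = 0.0141358.
Running total after boundary: 0.158580.
k=1: B_{2}/(2)! × [f^{(1)}(45) − f^{(1)}(6)] = 1/12 × (-2.19479e-05 − (-0.00925926)) = 0.000769776.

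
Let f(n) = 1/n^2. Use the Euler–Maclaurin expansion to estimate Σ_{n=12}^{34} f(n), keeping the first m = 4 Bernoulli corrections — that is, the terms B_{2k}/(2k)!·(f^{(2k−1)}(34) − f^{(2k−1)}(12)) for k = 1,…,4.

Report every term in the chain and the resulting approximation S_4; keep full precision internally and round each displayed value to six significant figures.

Integral: ∫_12^34 1/x^2 dx = 0.0539216.
Boundary: ½(f(12) + f(34)) = ½(0.00694444 + 0.000865052) = 0.00390475.
So far: 0.0578263.
Correction k=1: B_{2}/2! · (f^{(1)}(34) − f^{(1)}(12)) = 1/12 · (-5.08854e-05 − (-0.00115741)) = 9.22102e-05.
Running total after k=1: 0.0579185.
Correction k=2: B_{4}/4! · (f^{(3)}(34) − f^{(3)}(12)) = −1/720 · (-5.28222e-07 − (-9.64506e-05)) = -1.33226e-07.
Running total after k=2: 0.0579184.
Correction k=3: B_{6}/6! · (f^{(5)}(34) − f^{(5)}(12)) = 1/30240 · (-1.37082e-08 − (-2.00939e-05)) = 6.64027e-10.
Running total after k=3: 0.0579184.
Correction k=4: B_{8}/8! · (f^{(7)}(34) − f^{(7)}(12)) = −1/1209600 · (-6.64065e-10 − (-7.81429e-06)) = -6.45967e-12.

S_4 ≈ 0.0579184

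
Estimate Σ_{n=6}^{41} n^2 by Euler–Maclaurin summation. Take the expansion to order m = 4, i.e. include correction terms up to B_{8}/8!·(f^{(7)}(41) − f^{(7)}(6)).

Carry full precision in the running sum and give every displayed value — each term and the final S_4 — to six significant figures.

S_4 ≈ 23766.0

The integral term ∫_6^41 x^2 dx = 22901.7.
½[f(6) + f(41)] = ½[36.0000 + 1681.00] = 858.500.
Integral + boundary = 23760.2.
Order-1 term: 1/12 · (82.0000 − 12.0000) = 5.83333.
After k=1: 23766.0.
Order-2 term: −1/720 · (0.00000 − 0.00000) = 0.00000.
After k=2: 23766.0.
Order-3 term: 1/30240 · (0.00000 − 0.00000) = 0.00000.
After k=3: 23766.0.
Order-4 term: −1/1209600 · (0.00000 − 0.00000) = 0.00000.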